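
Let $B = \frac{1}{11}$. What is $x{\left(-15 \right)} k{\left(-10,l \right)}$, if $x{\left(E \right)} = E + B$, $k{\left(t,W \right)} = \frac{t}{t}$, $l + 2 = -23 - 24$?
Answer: $- \frac{164}{11} \approx -14.909$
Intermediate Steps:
$l = -49$ ($l = -2 - 47 = -49$)
$k{\left(t,W \right)} = 1$
$B = \frac{1}{11} \approx 0.090909$
$x{\left(E \right)} = \frac{1}{11} + E$ ($x{\left(E \right)} = E + \frac{1}{11} = \frac{1}{11} + E$)
$x{\left(-15 \right)} k{\left(-10,l \right)} = \left(\frac{1}{11} - 15\right) 1 = \left(- \frac{164}{11}\right) 1 = - \frac{164}{11}$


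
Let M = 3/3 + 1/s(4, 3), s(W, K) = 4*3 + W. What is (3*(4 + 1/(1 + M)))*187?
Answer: 2516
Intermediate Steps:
s(W, K) = 12 + W
M = 17/16 (M = 3/3 + 1/(12 + 4) = 3*(⅓) + 1/16 = 1 + 1*(1/16) = 1 + 1/16 = 17/16 ≈ 1.0625)
(3*(4 + 1/(1 + M)))*187 = (3*(4 + 1/(1 + 17/16)))*187 = (3*(4 + 1/(33/16)))*187 = (3*(4 + 16/33))*187 = (3*(148/33))*187 = (148/11)*187 = 2516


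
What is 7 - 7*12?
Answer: -77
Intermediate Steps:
7 - 7*12 = 7 - 84 = -77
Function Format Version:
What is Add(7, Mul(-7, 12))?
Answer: -77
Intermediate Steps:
Add(7, Mul(-7, 12)) = Add(7, -84) = -77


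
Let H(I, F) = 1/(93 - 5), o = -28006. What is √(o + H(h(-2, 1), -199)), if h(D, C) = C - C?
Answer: 13*I*√320826/44 ≈ 167.35*I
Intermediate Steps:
h(D, C) = 0
H(I, F) = 1/88
√(o + H(h(-2, 1), -199)) = √(-28006 + 1/88) = √(-2464527/88) = 13*I*√320826/44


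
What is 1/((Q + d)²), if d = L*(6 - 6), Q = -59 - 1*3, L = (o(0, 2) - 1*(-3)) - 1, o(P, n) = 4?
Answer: 1/3844 ≈ 0.00026015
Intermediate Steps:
L = 6 (L = (4 - 1*(-3)) - 1 = (4 + 3) - 1 = 7 - 1 = 6)
Q = -62 (Q = -59 - 3 = -62)
d = 0 (d = 6*(6 - 6) = 6*0 = 0)
1/((Q + d)²) = 1/((-62 + 0)²) = 1/((-62)²) = 1/3844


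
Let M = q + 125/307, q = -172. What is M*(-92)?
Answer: 4846468/307 ≈ 15787.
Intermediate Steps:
M = -52679/307 (M = -172 + 125/307 = -52679/307 ≈ -171.59)
M*(-92) = -52679/307*(-92) = 4846468/307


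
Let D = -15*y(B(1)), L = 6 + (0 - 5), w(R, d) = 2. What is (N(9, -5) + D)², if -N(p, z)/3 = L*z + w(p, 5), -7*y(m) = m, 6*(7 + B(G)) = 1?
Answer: 6241/196 ≈ 31.842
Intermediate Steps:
B(G) = -41/6 (B(G) = -7 + (⅙)*1 = -7 + ⅙ = -41/6)
L = 1 (L = 6 - 5 = 1)
y(m) = -m/7
N(p, z) = -6 - 3*z (N(p, z) = -3*(1*z + 2) = -3*(z + 2) = -3*(2 + z) = -6 - 3*z)
D = -205/14 (D = -(-15)*(-41)/(7*6) = -15*41/42 = -205/14 ≈ -14.643)
(N(9, -5) + D)² = ((-6 - 3*(-5)) - 205/14)² = ((-6 + 15) - 205/14)² = (9 - 205/14)² = (-79/14)² = 6241/196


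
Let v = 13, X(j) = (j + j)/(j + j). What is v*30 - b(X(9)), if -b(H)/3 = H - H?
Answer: 390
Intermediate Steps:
X(j) = 1 (X(j) = (2*j)/((2*j)) = (2*j)*(1/(2*j)) = 1)
b(H) = 0 (b(H) = -3*(H - H) = -3*0 = 0)
v*30 - b(X(9)) = 13*30 - 1*0 = 390 + 0 = 390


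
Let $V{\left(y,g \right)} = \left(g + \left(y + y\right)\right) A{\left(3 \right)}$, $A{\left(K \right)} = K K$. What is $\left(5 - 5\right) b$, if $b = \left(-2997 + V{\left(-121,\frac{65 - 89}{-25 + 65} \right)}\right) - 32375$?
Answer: $0$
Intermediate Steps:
$A{\left(K \right)} = K^{2}$
$V{\left(y,g \right)} = 9 g + 18 y$ ($V{\left(y,g \right)} = \left(g + \left(y + y\right)\right) 3^{2} = \left(g + 2 y\right) 9 = 9 g + 18 y$)
$b = - \frac{187777}{5}$ ($b = \left(-2997 + \left(9 \frac{65 - 89}{-25 + 65} + 18 \left(-121\right)\right)\right) - 32375 = \left(-2997 - \left(2178 - 9 \left(- \frac{24}{40}\right)\right)\right) - 32375 = \left(-2997 - \left(2178 - 9 \left(\left(-24\right) \frac{1}{40}\right)\right)\right) - 32375 = \left(-2997 + \left(9 \left(- \frac{3}{5}\right) - 2178\right)\right) - 32375 = \left(-2997 - \frac{10917}{5}\right) - 32375 = - \frac{25902}{5} - 32375 = - \frac{187777}{5} \approx -37555.0$)
$\left(5 - 5\right) b = \left(5 - 5\right) \left(- \frac{187777}{5}\right) = 0 \left(- \frac{187777}{5}\right) = 0$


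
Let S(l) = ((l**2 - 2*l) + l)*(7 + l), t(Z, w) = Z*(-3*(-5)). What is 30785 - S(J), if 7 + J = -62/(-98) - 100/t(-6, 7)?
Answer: 2635392001607/85766121 ≈ 30728.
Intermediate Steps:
t(Z, w) = 15*Z (t(Z, w) = Z*15 = 15*Z)
J = -2318/441 (J = -7 + (-62/(-98) - 100/(15*(-6))) = -7 + (-62*(-1/98) - 100/(-90)) = -7 + (31/49 - 100*(-1/90)) = -7 + (31/49 + 10/9) = -7 + 769/441 = -2318/441 ≈ -5.2562)
S(l) = (7 + l)*(l**2 - l) (S(l) = (l**2 - l)*(7 + l) = (7 + l)*(l**2 - l))
30785 - S(J) = 30785 - (-2318)*(-7 + (-2318/441)**2 + 6*(-2318/441))/441 = 30785 - (-2318)*(-7 + 5373124/194481 - 4636/147)/441 = 30785 - (-2318)*(-2121671)/(441*194481) = 30785 - 1*4918033378/85766121 = 30785 - 4918033378/85766121 = 2635392001607/85766121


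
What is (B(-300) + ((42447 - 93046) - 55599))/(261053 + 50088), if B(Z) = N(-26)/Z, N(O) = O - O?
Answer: -3662/10729 ≈ -0.34132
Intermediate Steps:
N(O) = 0
B(Z) = 0 (B(Z) = 0/Z = 0)
(B(-300) + ((42447 - 93046) - 55599))/(261053 + 50088) = (0 + ((42447 - 93046) - 55599))/(261053 + 50088) = (0 + (-50599 - 55599))/311141 = (0 - 106198)*(1/311141) = -106198*1/311141 = -3662/10729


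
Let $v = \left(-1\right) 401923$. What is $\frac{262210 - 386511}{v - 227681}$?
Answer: $\frac{124301}{629604} \approx 0.19743$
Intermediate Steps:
$v = -401923$
$\frac{262210 - 386511}{v - 227681} = \frac{262210 - 386511}{-401923 - 227681} = - \frac{124301}{-629604} = \left(-124301\right) \left(- \frac{1}{629604}\right) = \frac{124301}{629604}$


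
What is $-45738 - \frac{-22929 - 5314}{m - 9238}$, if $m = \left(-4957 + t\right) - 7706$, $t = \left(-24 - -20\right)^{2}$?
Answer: $- \frac{1001004373}{21885} \approx -45739.0$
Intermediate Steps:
$t = 16$ ($t = \left(-24 + 20\right)^{2} = \left(-4\right)^{2} = 16$)
$m = -12647$ ($m = \left(-4957 + 16\right) - 7706 = -4941 - 7706 = -12647$)
$-45738 - \frac{-22929 - 5314}{m - 9238} = -45738 - \frac{-22929 - 5314}{-12647 - 9238} = -45738 - - \frac{28243}{-21885} = -45738 - \left(-28243\right) \left(- \frac{1}{21885}\right) = -45738 - \frac{28243}{21885} = - \frac{1001004373}{21885}$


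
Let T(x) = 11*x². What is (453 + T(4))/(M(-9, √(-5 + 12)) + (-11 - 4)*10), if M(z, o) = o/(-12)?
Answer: -13586400/3239993 + 7548*√7/3239993 ≈ -4.1872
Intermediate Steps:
M(z, o) = -o/12 (M(z, o) = o*(-1/12) = -o/12)
(453 + T(4))/(M(-9, √(-5 + 12)) + (-11 - 4)*10) = (453 + 11*4²)/(-√(-5 + 12)/12 + (-11 - 4)*10) = (453 + 11*16)/(-√7/12 - 15*10) = (453 + 176)/(-√7/12 - 150) = 629/(-150 - √7/12)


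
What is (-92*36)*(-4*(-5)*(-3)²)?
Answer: -596160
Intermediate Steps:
(-92*36)*(-4*(-5)*(-3)²) = -66240*9 = -3312*180 = -596160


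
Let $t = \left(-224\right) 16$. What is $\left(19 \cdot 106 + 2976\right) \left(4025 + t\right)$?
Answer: $2200590$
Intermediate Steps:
$t = -3584$
$\left(19 \cdot 106 + 2976\right) \left(4025 + t\right) = \left(19 \cdot 106 + 2976\right) \left(4025 - 3584\right) = \left(2014 + 2976\right) 441 = 4990 \cdot 441 = 2200590$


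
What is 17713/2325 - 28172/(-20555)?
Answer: 85918123/9558075 ≈ 8.9891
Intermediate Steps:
17713/2325 - 28172/(-20555) = 17713*(1/2325) - 28172*(-1/20555) = 17713/2325 + 28172/20555 = 85918123/9558075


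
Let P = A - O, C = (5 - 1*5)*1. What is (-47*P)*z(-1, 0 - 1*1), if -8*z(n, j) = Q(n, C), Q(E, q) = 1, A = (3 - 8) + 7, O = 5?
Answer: -141/8 ≈ -17.625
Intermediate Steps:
C = 0 (C = (5 - 5)*1 = 0*1 = 0)
A = 2 (A = -5 + 7 = 2)
P = -3 (P = 2 - 1*5 = 2 - 5 = -3)
z(n, j) = -⅛ (z(n, j) = -⅛*1 = -⅛)
(-47*P)*z(-1, 0 - 1*1) = -47*(-3)*(-⅛) = 141*(-⅛) = -141/8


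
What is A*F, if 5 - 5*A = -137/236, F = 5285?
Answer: 1392069/236 ≈ 5898.6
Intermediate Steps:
A = 1317/1180 (A = 1 - (-137)/(5*236) = 1 - ⅕*(-137/236) = 1 + 137/1180 = 1317/1180 ≈ 1.1161)
A*F = (1317/1180)*5285 = 1392069/236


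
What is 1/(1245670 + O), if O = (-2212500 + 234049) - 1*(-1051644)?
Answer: 1/318863 ≈ 3.1361e-6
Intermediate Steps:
O = -926807 (O = -1978451 + 1051644 = -926807)
1/(1245670 + O) = 1/(1245670 - 926807) = 1/318863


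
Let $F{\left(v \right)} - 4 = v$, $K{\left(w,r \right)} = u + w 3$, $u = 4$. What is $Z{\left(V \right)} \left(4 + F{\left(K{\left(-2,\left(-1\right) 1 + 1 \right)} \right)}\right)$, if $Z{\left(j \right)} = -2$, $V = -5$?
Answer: $-12$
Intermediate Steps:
$K{\left(w,r \right)} = 4 + 3 w$ ($K{\left(w,r \right)} = 4 + w 3 = 4 + 3 w$)
$F{\left(v \right)} = 4 + v$
$Z{\left(V \right)} \left(4 + F{\left(K{\left(-2,\left(-1\right) 1 + 1 \right)} \right)}\right) = - 2 \left(4 + \left(4 + \left(4 + 3 \left(-2\right)\right)\right)\right) = - 2 \left(4 + \left(4 + \left(4 - 6\right)\right)\right) = - 2 \left(4 + \left(4 - 2\right)\right) = - 2 \left(4 + 2\right) = \left(-2\right) 6 = -12$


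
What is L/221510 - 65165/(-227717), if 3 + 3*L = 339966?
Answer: 40239817307/50441592670 ≈ 0.79775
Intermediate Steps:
L = 113321 (L = -1 + (1/3)*339966 = -1 + 113322 = 113321)
L/221510 - 65165/(-227717) = 113321/221510 - 65165/(-227717) = 113321*(1/221510) - 65165*(-1/227717) = 113321/221510 + 65165/227717 = 40239817307/50441592670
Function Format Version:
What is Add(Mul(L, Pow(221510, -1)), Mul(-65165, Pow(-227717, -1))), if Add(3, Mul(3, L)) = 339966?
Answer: Rational(40239817307, 50441592670) ≈ 0.79775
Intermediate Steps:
L = 113321 (L = Add(-1, Mul(Rational(1, 3), 339966)) = Add(-1, 113322) = 113321)
Add(Mul(L, Pow(221510, -1)), Mul(-65165, Pow(-227717, -1))) = Add(Mul(113321, Pow(221510, -1)), Mul(-65165, Pow(-227717, -1))) = Add(Mul(113321, Rational(1, 221510)), Mul(-65165, Rational(-1, 227717))) = Add(Rational(113321, 221510), Rational(65165, 227717)) = Rational(40239817307, 50441592670)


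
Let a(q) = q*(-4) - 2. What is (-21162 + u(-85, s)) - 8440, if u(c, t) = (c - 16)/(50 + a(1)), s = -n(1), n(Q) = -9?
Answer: -1302589/44 ≈ -29604.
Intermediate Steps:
a(q) = -2 - 4*q (a(q) = -4*q - 2 = -2 - 4*q)
s = 9 (s = -1*(-9) = 9)
u(c, t) = -4/11 + c/44 (u(c, t) = (c - 16)/(50 + (-2 - 4*1)) = (-16 + c)/(50 + (-2 - 4)) = (-16 + c)/(50 - 6) = (-16 + c)/44 = (-16 + c)*(1/44) = -4/11 + c/44)
(-21162 + u(-85, s)) - 8440 = (-21162 + (-4/11 + (1/44)*(-85))) - 8440 = (-21162 + (-4/11 - 85/44)) - 8440 = (-21162 - 101/44) - 8440 = -931229/44 - 8440 = -1302589/44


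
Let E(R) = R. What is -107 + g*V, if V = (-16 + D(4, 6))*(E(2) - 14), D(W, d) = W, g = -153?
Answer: -22139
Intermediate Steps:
V = 144 (V = (-16 + 4)*(2 - 14) = -12*(-12) = 144)
-107 + g*V = -107 - 153*144 = -107 - 22032 = -22139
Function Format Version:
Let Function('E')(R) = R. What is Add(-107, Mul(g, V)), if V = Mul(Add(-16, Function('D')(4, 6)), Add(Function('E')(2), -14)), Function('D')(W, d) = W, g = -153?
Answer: -22139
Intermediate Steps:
V = 144 (V = Mul(Add(-16, 4), Add(2, -14)) = Mul(-12, -12) = 144)
Add(-107, Mul(g, V)) = Add(-107, Mul(-153, 144)) = Add(-107, -22032) = -22139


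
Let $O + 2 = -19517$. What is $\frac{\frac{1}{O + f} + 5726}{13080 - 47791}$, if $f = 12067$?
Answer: $- \frac{42670151}{258666372} \approx -0.16496$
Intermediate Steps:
$O = -19519$ ($O = -2 - 19517 = -19519$)
$\frac{\frac{1}{O + f} + 5726}{13080 - 47791} = \frac{\frac{1}{-19519 + 12067} + 5726}{13080 - 47791} = \frac{\frac{1}{-7452} + 5726}{-34711} = \left(- \frac{1}{7452} + 5726\right) \left(- \frac{1}{34711}\right) = \frac{42670151}{7452} \left(- \frac{1}{34711}\right) = - \frac{42670151}{258666372}$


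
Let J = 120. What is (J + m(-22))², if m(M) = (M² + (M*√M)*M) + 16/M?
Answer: -579552976/121 + 583968*I*√22 ≈ -4.7897e+6 + 2.7391e+6*I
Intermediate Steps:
m(M) = M² + M^(5/2) + 16/M (m(M) = (M² + M^(3/2)*M) + 16/M = (M² + M^(5/2)) + 16/M = M² + M^(5/2) + 16/M)
(J + m(-22))² = (120 + (16 + (-22)³ + (-22)^(7/2))/(-22))² = (120 - (16 - 10648 - 10648*I*√22)/22)² = (120 - (-10632 - 10648*I*√22)/22)² = (120 + (5316/11 + 484*I*√22))² = (6636/11 + 484*I*√22)²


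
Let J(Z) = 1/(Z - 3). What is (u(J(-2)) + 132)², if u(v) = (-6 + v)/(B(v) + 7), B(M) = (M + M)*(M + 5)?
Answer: 275858881/16129 ≈ 17103.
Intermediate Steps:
B(M) = 2*M*(5 + M) (B(M) = (2*M)*(5 + M) = 2*M*(5 + M))
J(Z) = 1/(-3 + Z)
u(v) = (-6 + v)/(7 + 2*v*(5 + v)) (u(v) = (-6 + v)/(2*v*(5 + v) + 7) = (-6 + v)/(7 + 2*v*(5 + v)))
(u(J(-2)) + 132)² = ((-6 + 1/(-3 - 2))/(7 + 2*(5 + 1/(-3 - 2))/(-3 - 2)) + 132)² = ((-6 + 1/(-5))/(7 + 2*(5 + 1/(-5))/(-5)) + 132)² = ((-6 - ⅕)/(7 + 2*(-⅕)*(5 - ⅕)) + 132)² = (-31/5/(7 + 2*(-⅕)*(24/5)) + 132)² = (-31/5/(7 - 48/25) + 132)² = (-31/5/(127/25) + 132)² = ((25/127)*(-31/5) + 132)² = (-155/127 + 132)² = (16609/127)² = 275858881/16129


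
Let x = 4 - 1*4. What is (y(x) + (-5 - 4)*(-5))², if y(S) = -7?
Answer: 1444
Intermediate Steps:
x = 0 (x = 4 - 4 = 0)
(y(x) + (-5 - 4)*(-5))² = (-7 + (-5 - 4)*(-5))² = (-7 - 9*(-5))² = (-7 + 45)² = 38² = 1444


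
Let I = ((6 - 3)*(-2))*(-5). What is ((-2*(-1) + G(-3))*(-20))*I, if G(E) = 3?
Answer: -3000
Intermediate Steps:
I = 30 (I = (3*(-2))*(-5) = -6*(-5) = 30)
((-2*(-1) + G(-3))*(-20))*I = ((-2*(-1) + 3)*(-20))*30 = ((2 + 3)*(-20))*30 = (5*(-20))*30 = -100*30 = -3000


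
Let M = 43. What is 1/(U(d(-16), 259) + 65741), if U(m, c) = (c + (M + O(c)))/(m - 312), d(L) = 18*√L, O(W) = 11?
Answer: 6740195592/443100778508545 + 22536*I/443100778508545 ≈ 1.5211e-5 + 5.086e-11*I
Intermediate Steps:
U(m, c) = (54 + c)/(-312 + m) (U(m, c) = (c + (43 + 11))/(m - 312) = (c + 54)/(-312 + m) = (54 + c)/(-312 + m))
1/(U(d(-16), 259) + 65741) = 1/((54 + 259)/(-312 + 18*√(-16)) + 65741) = 1/(313/(-312 + 18*(4*I)) + 65741) = 1/(313/(-312 + 72*I) + 65741) = 1/(((-312 - 72*I)/102528)*313 + 65741) = 1/(313*(-312 - 72*I)/102528 + 65741) = 1/(65741 + 313*(-312 - 72*I)/102528)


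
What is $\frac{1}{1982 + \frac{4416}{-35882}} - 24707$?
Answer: $- \frac{878503173837}{35556854} \approx -24707.0$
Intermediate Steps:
$\frac{1}{1982 + \frac{4416}{-35882}} - 24707 = \frac{1}{1982 + 4416 \left(- \frac{1}{35882}\right)} - 24707 = \frac{1}{1982 - \frac{2208}{17941}} - 24707 = \frac{1}{\frac{35556854}{17941}} - 24707 = \frac{17941}{35556854} - 24707 = - \frac{878503173837}{35556854}$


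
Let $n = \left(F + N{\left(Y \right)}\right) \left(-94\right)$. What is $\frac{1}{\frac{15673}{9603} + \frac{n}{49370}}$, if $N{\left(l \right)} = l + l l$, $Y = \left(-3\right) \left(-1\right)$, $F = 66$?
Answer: $\frac{237050055}{351683407} \approx 0.67404$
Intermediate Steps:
$Y = 3$
$N{\left(l \right)} = l + l^{2}$
$n = -7332$ ($n = \left(66 + 3 \left(1 + 3\right)\right) \left(-94\right) = \left(66 + 3 \cdot 4\right) \left(-94\right) = \left(66 + 12\right) \left(-94\right) = 78 \left(-94\right) = -7332$)
$\frac{1}{\frac{15673}{9603} + \frac{n}{49370}} = \frac{1}{\frac{15673}{9603} - \frac{7332}{49370}} = \frac{1}{15673 \cdot \frac{1}{9603} - \frac{3666}{24685}} = \frac{1}{\frac{15673}{9603} - \frac{3666}{24685}} = \frac{1}{\frac{351683407}{237050055}} = \frac{237050055}{351683407}$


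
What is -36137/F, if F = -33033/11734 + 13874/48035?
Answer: 20368355888530/1423942639 ≈ 14304.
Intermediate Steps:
F = -1423942639/563642690 (F = -33033*1/11734 + 13874*(1/48035) = -33033/11734 + 13874/48035 = -1423942639/563642690 ≈ -2.5263)
-36137/F = -36137/(-1423942639/563642690) = -36137*(-563642690/1423942639) = 20368355888530/1423942639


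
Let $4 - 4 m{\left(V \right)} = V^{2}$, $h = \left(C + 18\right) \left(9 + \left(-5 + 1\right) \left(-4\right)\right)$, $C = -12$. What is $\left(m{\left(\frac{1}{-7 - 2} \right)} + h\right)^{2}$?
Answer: $\frac{2393459929}{104976} \approx 22800.0$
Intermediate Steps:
$h = 150$ ($h = \left(-12 + 18\right) \left(9 + \left(-5 + 1\right) \left(-4\right)\right) = 6 \left(9 - -16\right) = 6 \left(9 + 16\right) = 6 \cdot 25 = 150$)
$m{\left(V \right)} = 1 - \frac{V^{2}}{4}$
$\left(m{\left(\frac{1}{-7 - 2} \right)} + h\right)^{2} = \left(\left(1 - \frac{\left(\frac{1}{-7 - 2}\right)^{2}}{4}\right) + 150\right)^{2} = \left(\left(1 - \frac{\left(\frac{1}{-9}\right)^{2}}{4}\right) + 150\right)^{2} = \left(\left(1 - \frac{\left(- \frac{1}{9}\right)^{2}}{4}\right) + 150\right)^{2} = \left(\left(1 - \frac{1}{324}\right) + 150\right)^{2} = \left(\frac{323}{324} + 150\right)^{2} = \left(\frac{48923}{324}\right)^{2} = \frac{2393459929}{104976}$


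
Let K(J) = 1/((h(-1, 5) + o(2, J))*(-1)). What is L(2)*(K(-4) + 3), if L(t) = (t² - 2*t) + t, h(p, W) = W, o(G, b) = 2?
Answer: 40/7 ≈ 5.7143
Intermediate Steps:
K(J) = -⅐ (K(J) = 1/((5 + 2)*(-1)) = 1/(7*(-1)) = 1/(-7) = -⅐)
L(t) = t² - t
L(2)*(K(-4) + 3) = (2*(-1 + 2))*(-⅐ + 3) = (2*1)*(20/7) = 2*(20/7) = 40/7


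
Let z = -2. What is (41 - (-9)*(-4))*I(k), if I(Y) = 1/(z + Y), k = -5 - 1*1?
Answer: -5/8 ≈ -0.62500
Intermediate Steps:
k = -6 (k = -5 - 1 = -6)
I(Y) = 1/(-2 + Y)
(41 - (-9)*(-4))*I(k) = (41 - (-9)*(-4))/(-2 - 6) = (41 - 1*36)/(-8) = (41 - 36)*(-⅛) = 5*(-⅛) = -5/8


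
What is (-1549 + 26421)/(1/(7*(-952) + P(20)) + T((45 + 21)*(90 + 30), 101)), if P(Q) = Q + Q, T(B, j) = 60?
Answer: 164752128/397439 ≈ 414.53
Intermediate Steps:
P(Q) = 2*Q
(-1549 + 26421)/(1/(7*(-952) + P(20)) + T((45 + 21)*(90 + 30), 101)) = (-1549 + 26421)/(1/(7*(-952) + 2*20) + 60) = 24872/(1/(-6664 + 40) + 60) = 24872/(1/(-6624) + 60) = 24872/(-1/6624 + 60) = 24872/(397439/6624) = 24872*(6624/397439) = 164752128/397439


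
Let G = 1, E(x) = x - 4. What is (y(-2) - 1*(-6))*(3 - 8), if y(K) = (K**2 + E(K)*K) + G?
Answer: -115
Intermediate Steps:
E(x) = -4 + x
y(K) = 1 + K**2 + K*(-4 + K) (y(K) = (K**2 + (-4 + K)*K) + 1 = (K**2 + K*(-4 + K)) + 1 = 1 + K**2 + K*(-4 + K))
(y(-2) - 1*(-6))*(3 - 8) = ((1 + (-2)**2 - 2*(-4 - 2)) - 1*(-6))*(3 - 8) = ((1 + 4 - 2*(-6)) + 6)*(-5) = ((1 + 4 + 12) + 6)*(-5) = (17 + 6)*(-5) = 23*(-5) = -115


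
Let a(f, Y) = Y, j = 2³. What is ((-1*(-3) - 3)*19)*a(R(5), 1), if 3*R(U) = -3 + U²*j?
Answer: 0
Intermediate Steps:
j = 8
R(U) = -1 + 8*U²/3 (R(U) = (-3 + U²*8)/3 = (-3 + 8*U²)/3 = -1 + 8*U²/3)
((-1*(-3) - 3)*19)*a(R(5), 1) = ((-1*(-3) - 3)*19)*1 = ((3 - 3)*19)*1 = (0*19)*1 = 0*1 = 0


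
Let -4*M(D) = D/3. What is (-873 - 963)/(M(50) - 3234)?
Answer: 11016/19429 ≈ 0.56699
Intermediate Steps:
M(D) = -D/12 (M(D) = -D/(4*3) = -D/12)
(-873 - 963)/(M(50) - 3234) = (-873 - 963)/(-1/12*50 - 3234) = -1836/(-25/6 - 3234) = -1836/(-19429/6) = -1836*(-6/19429) = 11016/19429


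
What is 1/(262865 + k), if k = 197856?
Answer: 1/460721 ≈ 2.1705e-6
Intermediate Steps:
1/(262865 + k) = 1/(262865 + 197856) = 1/460721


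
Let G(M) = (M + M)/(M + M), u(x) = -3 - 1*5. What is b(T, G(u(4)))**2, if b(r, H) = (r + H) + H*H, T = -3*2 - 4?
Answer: 64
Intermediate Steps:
u(x) = -8 (u(x) = -3 - 5 = -8)
G(M) = 1 (G(M) = (2*M)/((2*M)) = (2*M)*(1/(2*M)) = 1)
T = -10 (T = -6 - 4 = -10)
b(r, H) = H + r + H**2 (b(r, H) = (H + r) + H**2 = H + r + H**2)
b(T, G(u(4)))**2 = (1 - 10 + 1**2)**2 = (1 - 10 + 1)**2 = (-8)**2 = 64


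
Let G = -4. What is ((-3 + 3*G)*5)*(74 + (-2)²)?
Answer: -5850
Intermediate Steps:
((-3 + 3*G)*5)*(74 + (-2)²) = ((-3 + 3*(-4))*5)*(74 + (-2)²) = ((-3 - 12)*5)*(74 + 4) = -15*5*78 = -75*78 = -5850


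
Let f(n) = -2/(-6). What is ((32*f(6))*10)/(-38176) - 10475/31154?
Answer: -37801565/111500166 ≈ -0.33903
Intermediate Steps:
f(n) = ⅓ (f(n) = -2*(-⅙) = ⅓)
((32*f(6))*10)/(-38176) - 10475/31154 = ((32*(⅓))*10)/(-38176) - 10475/31154 = ((32/3)*10)*(-1/38176) - 10475*1/31154 = (320/3)*(-1/38176) - 10475/31154 = -10/3579 - 10475/31154 = -37801565/111500166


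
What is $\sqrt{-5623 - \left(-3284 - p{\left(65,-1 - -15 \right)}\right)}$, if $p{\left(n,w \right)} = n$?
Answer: $i \sqrt{2274} \approx 47.686 i$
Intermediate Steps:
$\sqrt{-5623 - \left(-3284 - p{\left(65,-1 - -15 \right)}\right)} = \sqrt{-5623 + \left(\left(65 + 7974\right) - 4690\right)} = \sqrt{-5623 + \left(8039 - 4690\right)} = \sqrt{-5623 + 3349} = \sqrt{-2274} = i \sqrt{2274}$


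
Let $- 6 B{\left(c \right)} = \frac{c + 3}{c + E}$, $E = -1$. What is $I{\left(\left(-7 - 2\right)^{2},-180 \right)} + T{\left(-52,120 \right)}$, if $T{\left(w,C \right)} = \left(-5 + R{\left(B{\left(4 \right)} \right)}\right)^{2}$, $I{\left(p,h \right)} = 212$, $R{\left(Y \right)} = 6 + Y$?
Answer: $\frac{68809}{324} \approx 212.37$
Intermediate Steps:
$B{\left(c \right)} = - \frac{3 + c}{6 \left(-1 + c\right)}$ ($B{\left(c \right)} = - \frac{\left(c + 3\right) \frac{1}{c - 1}}{6} = - \frac{\left(3 + c\right) \frac{1}{-1 + c}}{6} = - \frac{\frac{1}{-1 + c} \left(3 + c\right)}{6} = - \frac{3 + c}{6 \left(-1 + c\right)}$)
$T{\left(w,C \right)} = \frac{121}{324}$ ($T{\left(w,C \right)} = \left(-5 + \left(6 + \frac{-3 - 4}{6 \left(-1 + 4\right)}\right)\right)^{2} = \left(-5 + \left(6 + \frac{-3 - 4}{6 \cdot 3}\right)\right)^{2} = \left(-5 + \left(6 + \frac{1}{6} \cdot \frac{1}{3} \left(-7\right)\right)\right)^{2} = \left(-5 + \left(6 - \frac{7}{18}\right)\right)^{2} = \left(-5 + \frac{101}{18}\right)^{2} = \left(\frac{11}{18}\right)^{2} = \frac{121}{324}$)
$I{\left(\left(-7 - 2\right)^{2},-180 \right)} + T{\left(-52,120 \right)} = 212 + \frac{121}{324} = \frac{68809}{324}$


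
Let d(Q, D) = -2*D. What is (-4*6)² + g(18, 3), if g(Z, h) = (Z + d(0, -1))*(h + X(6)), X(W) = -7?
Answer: 496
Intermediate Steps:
g(Z, h) = (-7 + h)*(2 + Z) (g(Z, h) = (Z - 2*(-1))*(h - 7) = (Z + 2)*(-7 + h) = (2 + Z)*(-7 + h) = (-7 + h)*(2 + Z))
(-4*6)² + g(18, 3) = (-4*6)² + (-14 - 7*18 + 2*3 + 18*3) = (-24)² + (-14 - 126 + 6 + 54) = 576 - 80 = 496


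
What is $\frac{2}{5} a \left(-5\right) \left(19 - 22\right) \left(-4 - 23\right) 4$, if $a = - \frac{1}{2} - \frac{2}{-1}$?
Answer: $-972$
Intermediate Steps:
$a = \frac{3}{2}$ ($a = \left(-1\right) \frac{1}{2} - -2 = - \frac{1}{2} + 2 = \frac{3}{2} \approx 1.5$)
$\frac{2}{5} a \left(-5\right) \left(19 - 22\right) \left(-4 - 23\right) 4 = \frac{2}{5} \cdot \frac{3}{2} \left(-5\right) \left(19 - 22\right) \left(-4 - 23\right) 4 = 2 \cdot \frac{1}{5} \cdot \frac{3}{2} \left(-5\right) \left(\left(-3\right) \left(-27\right)\right) 4 = \frac{2}{5} \cdot \frac{3}{2} \left(-5\right) 81 \cdot 4 = \frac{3}{5} \left(-5\right) 81 \cdot 4 = \left(-3\right) 81 \cdot 4 = \left(-243\right) 4 = -972$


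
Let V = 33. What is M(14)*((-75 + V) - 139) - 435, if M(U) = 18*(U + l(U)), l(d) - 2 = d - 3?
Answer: -88401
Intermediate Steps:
l(d) = -1 + d (l(d) = 2 + (d - 3) = 2 + (-3 + d) = -1 + d)
M(U) = -18 + 36*U (M(U) = 18*(U + (-1 + U)) = 18*(-1 + 2*U) = -18 + 36*U)
M(14)*((-75 + V) - 139) - 435 = (-18 + 36*14)*((-75 + 33) - 139) - 435 = (-18 + 504)*(-42 - 139) - 435 = 486*(-181) - 435 = -87966 - 435 = -88401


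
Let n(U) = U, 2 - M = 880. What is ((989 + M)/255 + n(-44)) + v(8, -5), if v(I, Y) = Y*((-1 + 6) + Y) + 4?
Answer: -3363/85 ≈ -39.565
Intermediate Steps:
M = -878 (M = 2 - 1*880 = 2 - 880 = -878)
v(I, Y) = 4 + Y*(5 + Y) (v(I, Y) = Y*(5 + Y) + 4 = 4 + Y*(5 + Y))
((989 + M)/255 + n(-44)) + v(8, -5) = ((989 - 878)/255 - 44) + (4 + (-5)² + 5*(-5)) = (111*(1/255) - 44) + (4 + 25 - 25) = (37/85 - 44) + 4 = -3703/85 + 4 = -3363/85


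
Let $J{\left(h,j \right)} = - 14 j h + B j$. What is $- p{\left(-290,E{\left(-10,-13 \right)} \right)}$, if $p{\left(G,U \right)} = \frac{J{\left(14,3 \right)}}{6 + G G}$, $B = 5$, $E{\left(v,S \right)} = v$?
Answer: $\frac{573}{84106} \approx 0.0068128$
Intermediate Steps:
$J{\left(h,j \right)} = 5 j - 14 h j$ ($J{\left(h,j \right)} = - 14 j h + 5 j = - 14 h j + 5 j = 5 j - 14 h j$)
$p{\left(G,U \right)} = - \frac{573}{6 + G^{2}}$ ($p{\left(G,U \right)} = \frac{3 \left(5 - 196\right)}{6 + G G} = \frac{3 \left(5 - 196\right)}{6 + G^{2}} = \frac{3 \left(-191\right)}{6 + G^{2}} = - \frac{573}{6 + G^{2}}$)
$- p{\left(-290,E{\left(-10,-13 \right)} \right)} = - \frac{-573}{6 + \left(-290\right)^{2}} = - \frac{-573}{6 + 84100} = - \frac{-573}{84106} = \left(-1\right) \left(- \frac{573}{84106}\right) = \frac{573}{84106}$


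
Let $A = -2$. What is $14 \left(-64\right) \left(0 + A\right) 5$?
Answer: $8960$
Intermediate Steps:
$14 \left(-64\right) \left(0 + A\right) 5 = 14 \left(-64\right) \left(0 - 2\right) 5 = - 896 \left(\left(-2\right) 5\right) = \left(-896\right) \left(-10\right) = 8960$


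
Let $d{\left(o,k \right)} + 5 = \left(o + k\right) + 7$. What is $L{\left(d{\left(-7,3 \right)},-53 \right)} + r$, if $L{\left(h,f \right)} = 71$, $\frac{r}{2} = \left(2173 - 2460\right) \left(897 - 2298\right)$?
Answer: $804245$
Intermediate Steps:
$r = 804174$ ($r = 2 \left(2173 - 2460\right) \left(897 - 2298\right) = 2 \left(\left(-287\right) \left(-1401\right)\right) = 2 \cdot 402087 = 804174$)
$d{\left(o,k \right)} = 2 + k + o$ ($d{\left(o,k \right)} = -5 + \left(\left(o + k\right) + 7\right) = -5 + \left(\left(k + o\right) + 7\right) = -5 + \left(7 + k + o\right) = 2 + k + o$)
$L{\left(d{\left(-7,3 \right)},-53 \right)} + r = 71 + 804174 = 804245$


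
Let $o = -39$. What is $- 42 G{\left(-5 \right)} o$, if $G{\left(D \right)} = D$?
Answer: $-8190$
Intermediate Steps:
$- 42 G{\left(-5 \right)} o = \left(-42\right) \left(-5\right) \left(-39\right) = 210 \left(-39\right) = -8190$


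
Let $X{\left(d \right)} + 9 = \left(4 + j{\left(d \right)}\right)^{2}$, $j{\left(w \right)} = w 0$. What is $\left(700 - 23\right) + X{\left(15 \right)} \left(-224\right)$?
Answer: $-891$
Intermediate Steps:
$j{\left(w \right)} = 0$
$X{\left(d \right)} = 7$ ($X{\left(d \right)} = -9 + \left(4 + 0\right)^{2} = -9 + 4^{2} = -9 + 16 = 7$)
$\left(700 - 23\right) + X{\left(15 \right)} \left(-224\right) = \left(700 - 23\right) + 7 \left(-224\right) = 677 - 1568 = -891$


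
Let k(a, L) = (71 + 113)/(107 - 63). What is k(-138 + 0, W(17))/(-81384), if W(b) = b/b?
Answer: -23/447612 ≈ -5.1384e-5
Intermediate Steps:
W(b) = 1
k(a, L) = 46/11 (k(a, L) = 184/44 = 184*(1/44) = 46/11)
k(-138 + 0, W(17))/(-81384) = (46/11)/(-81384) = (46/11)*(-1/81384) = -23/447612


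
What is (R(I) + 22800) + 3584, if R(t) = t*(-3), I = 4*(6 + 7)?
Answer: 26228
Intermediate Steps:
I = 52 (I = 4*13 = 52)
R(t) = -3*t
(R(I) + 22800) + 3584 = (-3*52 + 22800) + 3584 = (-156 + 22800) + 3584 = 22644 + 3584 = 26228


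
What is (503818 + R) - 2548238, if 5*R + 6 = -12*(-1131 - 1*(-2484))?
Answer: -10238342/5 ≈ -2.0477e+6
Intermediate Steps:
R = -16242/5 (R = -6/5 + (-12*(-1131 - 1*(-2484)))/5 = -6/5 + (-12*(-1131 + 2484))/5 = -6/5 + (-12*1353)/5 = -6/5 + (⅕)*(-16236) = -6/5 - 16236/5 = -16242/5 ≈ -3248.4)
(503818 + R) - 2548238 = (503818 - 16242/5) - 2548238 = 2502848/5 - 2548238 = -10238342/5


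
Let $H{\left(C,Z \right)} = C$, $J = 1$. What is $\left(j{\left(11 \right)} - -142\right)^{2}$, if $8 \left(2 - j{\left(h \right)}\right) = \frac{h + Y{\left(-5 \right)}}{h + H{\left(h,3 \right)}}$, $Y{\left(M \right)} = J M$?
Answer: $\frac{160503561}{7744} \approx 20726.0$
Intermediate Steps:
$Y{\left(M \right)} = M$ ($Y{\left(M \right)} = 1 M = M$)
$j{\left(h \right)} = 2 - \frac{-5 + h}{16 h}$ ($j{\left(h \right)} = 2 - \frac{\left(h - 5\right) \frac{1}{h + h}}{8} = 2 - \frac{\left(-5 + h\right) \frac{1}{2 h}}{8} = 2 - \frac{\frac{1}{2} \frac{1}{h} \left(-5 + h\right)}{8} = 2 - \frac{-5 + h}{16 h}$)
$\left(j{\left(11 \right)} - -142\right)^{2} = \left(\frac{5 + 31 \cdot 11}{16 \cdot 11} - -142\right)^{2} = \left(\frac{1}{16} \cdot \frac{1}{11} \left(5 + 341\right) + 142\right)^{2} = \left(\frac{1}{16} \cdot \frac{1}{11} \cdot 346 + 142\right)^{2} = \left(\frac{173}{88} + 142\right)^{2} = \left(\frac{12669}{88}\right)^{2} = \frac{160503561}{7744}$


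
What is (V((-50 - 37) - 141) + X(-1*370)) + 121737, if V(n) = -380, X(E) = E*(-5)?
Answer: 123207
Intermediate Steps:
X(E) = -5*E
(V((-50 - 37) - 141) + X(-1*370)) + 121737 = (-380 - (-5)*370) + 121737 = (-380 - 5*(-370)) + 121737 = (-380 + 1850) + 121737 = 1470 + 121737 = 123207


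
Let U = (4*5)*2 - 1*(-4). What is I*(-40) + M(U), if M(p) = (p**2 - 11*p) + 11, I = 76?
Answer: -1577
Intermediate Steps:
U = 44 (U = 20*2 + 4 = 40 + 4 = 44)
M(p) = 11 + p**2 - 11*p
I*(-40) + M(U) = 76*(-40) + (11 + 44**2 - 11*44) = -3040 + (11 + 1936 - 484) = -3040 + 1463 = -1577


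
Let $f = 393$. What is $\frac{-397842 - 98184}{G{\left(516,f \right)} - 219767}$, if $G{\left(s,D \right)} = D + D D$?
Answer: $\frac{496026}{64925} \approx 7.64$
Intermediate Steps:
$G{\left(s,D \right)} = D + D^{2}$
$\frac{-397842 - 98184}{G{\left(516,f \right)} - 219767} = \frac{-397842 - 98184}{393 \left(1 + 393\right) - 219767} = - \frac{496026}{393 \cdot 394 - 219767} = - \frac{496026}{154842 - 219767} = - \frac{496026}{-64925} = \left(-496026\right) \left(- \frac{1}{64925}\right) = \frac{496026}{64925}$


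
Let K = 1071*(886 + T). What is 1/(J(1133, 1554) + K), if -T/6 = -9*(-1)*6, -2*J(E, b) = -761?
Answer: 2/1204565 ≈ 1.6603e-6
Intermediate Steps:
J(E, b) = 761/2 (J(E, b) = -½*(-761) = 761/2)
T = -324 (T = -6*(-9*(-1))*6 = -54*6 = -6*54 = -324)
K = 601902 (K = 1071*(886 - 324) = 1071*562 = 601902)
1/(J(1133, 1554) + K) = 1/(761/2 + 601902) = 1/(1204565/2) = 2/1204565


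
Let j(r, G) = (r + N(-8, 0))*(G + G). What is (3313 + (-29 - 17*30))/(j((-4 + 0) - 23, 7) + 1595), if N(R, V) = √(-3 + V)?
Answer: 177682/77983 - 2044*I*√3/77983 ≈ 2.2785 - 0.045399*I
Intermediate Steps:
j(r, G) = 2*G*(r + I*√3) (j(r, G) = (r + √(-3 + 0))*(G + G) = (r + √(-3))*(2*G) = (r + I*√3)*(2*G) = 2*G*(r + I*√3))
(3313 + (-29 - 17*30))/(j((-4 + 0) - 23, 7) + 1595) = (3313 + (-29 - 17*30))/(2*7*(((-4 + 0) - 23) + I*√3) + 1595) = (3313 + (-29 - 510))/(2*7*((-4 - 23) + I*√3) + 1595) = (3313 - 539)/(2*7*(-27 + I*√3) + 1595) = 2774/((-378 + 14*I*√3) + 1595) = 2774/(1217 + 14*I*√3)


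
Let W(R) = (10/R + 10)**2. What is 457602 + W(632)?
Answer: 45704322537/99856 ≈ 4.5770e+5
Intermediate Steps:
W(R) = (10 + 10/R)**2
457602 + W(632) = 457602 + 100*(1 + 632)**2/632**2 = 457602 + 100*(1/399424)*633**2 = 457602 + 100*(1/399424)*400689 = 457602 + 10017225/99856 = 45704322537/99856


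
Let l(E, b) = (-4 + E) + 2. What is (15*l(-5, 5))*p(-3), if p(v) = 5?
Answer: -525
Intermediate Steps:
l(E, b) = -2 + E
(15*l(-5, 5))*p(-3) = (15*(-2 - 5))*5 = (15*(-7))*5 = -105*5 = -525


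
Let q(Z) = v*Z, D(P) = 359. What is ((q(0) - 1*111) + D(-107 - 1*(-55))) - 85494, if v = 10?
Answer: -85246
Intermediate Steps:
q(Z) = 10*Z
((q(0) - 1*111) + D(-107 - 1*(-55))) - 85494 = ((10*0 - 1*111) + 359) - 85494 = ((0 - 111) + 359) - 85494 = (-111 + 359) - 85494 = 248 - 85494 = -85246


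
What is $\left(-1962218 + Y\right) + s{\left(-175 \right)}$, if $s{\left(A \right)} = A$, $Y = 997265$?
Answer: $-965128$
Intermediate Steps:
$\left(-1962218 + Y\right) + s{\left(-175 \right)} = \left(-1962218 + 997265\right) - 175 = -964953 - 175 = -965128$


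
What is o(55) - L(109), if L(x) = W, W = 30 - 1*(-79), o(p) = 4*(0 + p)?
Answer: 111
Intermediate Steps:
o(p) = 4*p
W = 109 (W = 30 + 79 = 109)
L(x) = 109
o(55) - L(109) = 4*55 - 1*109 = 220 - 109 = 111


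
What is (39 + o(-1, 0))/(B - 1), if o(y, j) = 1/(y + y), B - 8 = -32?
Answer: -77/50 ≈ -1.5400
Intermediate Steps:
B = -24 (B = 8 - 32 = -24)
o(y, j) = 1/(2*y)
(39 + o(-1, 0))/(B - 1) = (39 + (½)/(-1))/(-24 - 1) = (39 + (½)*(-1))/(-25) = -(39 - ½)/25 = -1/25*77/2 = -77/50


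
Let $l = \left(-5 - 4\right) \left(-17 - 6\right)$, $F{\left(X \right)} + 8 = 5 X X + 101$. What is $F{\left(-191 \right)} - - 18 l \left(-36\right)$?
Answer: $48362$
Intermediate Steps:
$F{\left(X \right)} = 93 + 5 X^{2}$ ($F{\left(X \right)} = -8 + \left(5 X X + 101\right) = -8 + \left(5 X^{2} + 101\right) = -8 + \left(101 + 5 X^{2}\right) = 93 + 5 X^{2}$)
$l = 207$ ($l = \left(-9\right) \left(-23\right) = 207$)
$F{\left(-191 \right)} - - 18 l \left(-36\right) = \left(93 + 5 \left(-191\right)^{2}\right) - \left(-18\right) 207 \left(-36\right) = \left(93 + 5 \cdot 36481\right) - \left(-3726\right) \left(-36\right) = \left(93 + 182405\right) - 134136 = 182498 - 134136 = 48362$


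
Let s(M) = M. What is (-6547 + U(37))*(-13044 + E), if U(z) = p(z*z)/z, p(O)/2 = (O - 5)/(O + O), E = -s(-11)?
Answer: 4322053337291/50653 ≈ 8.5327e+7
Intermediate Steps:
E = 11 (E = -1*(-11) = 11)
p(O) = (-5 + O)/O (p(O) = 2*((O - 5)/(O + O)) = 2*((-5 + O)/((2*O))) = 2*((-5 + O)*(1/(2*O))) = 2*((-5 + O)/(2*O)) = (-5 + O)/O)
U(z) = (-5 + z²)/z³ (U(z) = ((-5 + z*z)/((z*z)))/z = ((-5 + z²)/(z²))/z = ((-5 + z²)/z²)/z = (-5 + z²)/z³)
(-6547 + U(37))*(-13044 + E) = (-6547 + (-5 + 37²)/37³)*(-13044 + 11) = (-6547 + (-5 + 1369)/50653)*(-13033) = (-6547 + (1/50653)*1364)*(-13033) = (-6547 + 1364/50653)*(-13033) = -331623827/50653*(-13033) = 4322053337291/50653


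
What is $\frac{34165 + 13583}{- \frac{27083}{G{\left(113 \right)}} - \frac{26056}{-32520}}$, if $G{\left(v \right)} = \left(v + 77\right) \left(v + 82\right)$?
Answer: $\frac{159805393800}{235099} \approx 6.7974 \cdot 10^{5}$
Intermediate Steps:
$G{\left(v \right)} = \left(77 + v\right) \left(82 + v\right)$
$\frac{34165 + 13583}{- \frac{27083}{G{\left(113 \right)}} - \frac{26056}{-32520}} = \frac{34165 + 13583}{- \frac{27083}{6314 + 113^{2} + 159 \cdot 113} - \frac{26056}{-32520}} = \frac{47748}{- \frac{27083}{6314 + 12769 + 17967} - - \frac{3257}{4065}} = \frac{47748}{- \frac{27083}{37050} + \frac{3257}{4065}} = \frac{47748}{\frac{235099}{3346850}} = 47748 \cdot \frac{3346850}{235099} = \frac{159805393800}{235099}$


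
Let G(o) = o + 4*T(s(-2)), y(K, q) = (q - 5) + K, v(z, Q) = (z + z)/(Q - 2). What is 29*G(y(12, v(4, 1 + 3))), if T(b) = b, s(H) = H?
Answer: 87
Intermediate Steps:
v(z, Q) = 2*z/(-2 + Q) (v(z, Q) = (2*z)/(-2 + Q) = 2*z/(-2 + Q))
y(K, q) = -5 + K + q (y(K, q) = (-5 + q) + K = -5 + K + q)
G(o) = -8 + o (G(o) = o + 4*(-2) = o - 8 = -8 + o)
29*G(y(12, v(4, 1 + 3))) = 29*(-8 + (-5 + 12 + 2*4/(-2 + (1 + 3)))) = 29*(-8 + (-5 + 12 + 2*4/(-2 + 4))) = 29*(-8 + (-5 + 12 + 2*4/2)) = 29*(-8 + (-5 + 12 + 2*4*(½))) = 29*(-8 + (-5 + 12 + 4)) = 29*(-8 + 11) = 29*3 = 87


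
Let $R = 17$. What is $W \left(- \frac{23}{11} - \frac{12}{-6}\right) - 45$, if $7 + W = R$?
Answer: $- \frac{505}{11} \approx -45.909$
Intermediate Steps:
$W = 10$ ($W = -7 + 17 = 10$)
$W \left(- \frac{23}{11} - \frac{12}{-6}\right) - 45 = 10 \left(- \frac{23}{11} - \frac{12}{-6}\right) - 45 = 10 \left(\left(-23\right) \frac{1}{11} - -2\right) - 45 = 10 \left(- \frac{23}{11} + 2\right) - 45 = 10 \left(- \frac{1}{11}\right) - 45 = - \frac{10}{11} - 45 = - \frac{505}{11}$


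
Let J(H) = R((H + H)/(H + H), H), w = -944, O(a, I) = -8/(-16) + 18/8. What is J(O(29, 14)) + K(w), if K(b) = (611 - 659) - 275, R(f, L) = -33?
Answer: -356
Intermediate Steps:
O(a, I) = 11/4 (O(a, I) = -8*(-1/16) + 18*(⅛) = ½ + 9/4 = 11/4)
J(H) = -33
K(b) = -323 (K(b) = -48 - 275 = -323)
J(O(29, 14)) + K(w) = -33 - 323 = -356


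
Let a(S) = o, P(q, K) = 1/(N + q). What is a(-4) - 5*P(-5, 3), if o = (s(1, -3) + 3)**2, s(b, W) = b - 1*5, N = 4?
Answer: 6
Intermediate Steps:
P(q, K) = 1/(4 + q)
s(b, W) = -5 + b (s(b, W) = b - 5 = -5 + b)
o = 1 (o = ((-5 + 1) + 3)**2 = (-4 + 3)**2 = (-1)**2 = 1)
a(S) = 1
a(-4) - 5*P(-5, 3) = 1 - 5/(4 - 5) = 1 - 5/(-1) = 1 - 5*(-1) = 1 - 1*(-5) = 1 + 5 = 6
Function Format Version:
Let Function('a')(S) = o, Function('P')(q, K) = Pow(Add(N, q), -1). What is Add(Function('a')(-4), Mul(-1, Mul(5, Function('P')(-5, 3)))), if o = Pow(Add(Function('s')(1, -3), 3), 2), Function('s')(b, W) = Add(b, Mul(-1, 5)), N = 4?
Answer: 6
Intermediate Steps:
Function('P')(q, K) = Pow(Add(4, q), -1)
Function('s')(b, W) = Add(-5, b) (Function('s')(b, W) = Add(b, -5) = Add(-5, b))
o = 1 (o = Pow(Add(Add(-5, 1), 3), 2) = Pow(Add(-4, 3), 2) = Pow(-1, 2) = 1)
Function('a')(S) = 1
Add(Function('a')(-4), Mul(-1, Mul(5, Function('P')(-5, 3)))) = Add(1, Mul(-1, Mul(5, Pow(Add(4, -5), -1)))) = Add(1, Mul(-1, Mul(5, Pow(-1, -1)))) = Add(1, Mul(-1, Mul(5, -1))) = Add(1, Mul(-1, -5)) = Add(1, 5) = 6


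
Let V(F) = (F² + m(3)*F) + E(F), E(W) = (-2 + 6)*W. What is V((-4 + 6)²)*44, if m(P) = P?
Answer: 1936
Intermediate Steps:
E(W) = 4*W
V(F) = F² + 7*F (V(F) = (F² + 3*F) + 4*F = F² + 7*F)
V((-4 + 6)²)*44 = ((-4 + 6)²*(7 + (-4 + 6)²))*44 = (2²*(7 + 2²))*44 = (4*(7 + 4))*44 = (4*11)*44 = 44*44 = 1936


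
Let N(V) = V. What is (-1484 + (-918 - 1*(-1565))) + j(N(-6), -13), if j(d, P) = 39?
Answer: -798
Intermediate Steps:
(-1484 + (-918 - 1*(-1565))) + j(N(-6), -13) = (-1484 + (-918 - 1*(-1565))) + 39 = (-1484 + (-918 + 1565)) + 39 = (-1484 + 647) + 39 = -837 + 39 = -798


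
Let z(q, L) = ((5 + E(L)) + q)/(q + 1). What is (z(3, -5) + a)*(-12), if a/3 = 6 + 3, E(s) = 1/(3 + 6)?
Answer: -1045/3 ≈ -348.33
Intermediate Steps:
E(s) = ⅑ (E(s) = 1/9 = ⅑)
a = 27 (a = 3*(6 + 3) = 3*9 = 27)
z(q, L) = (46/9 + q)/(1 + q) (z(q, L) = ((5 + ⅑) + q)/(q + 1) = (46/9 + q)/(1 + q))
(z(3, -5) + a)*(-12) = ((46/9 + 3)/(1 + 3) + 27)*(-12) = ((73/9)/4 + 27)*(-12) = ((¼)*(73/9) + 27)*(-12) = (73/36 + 27)*(-12) = (1045/36)*(-12) = -1045/3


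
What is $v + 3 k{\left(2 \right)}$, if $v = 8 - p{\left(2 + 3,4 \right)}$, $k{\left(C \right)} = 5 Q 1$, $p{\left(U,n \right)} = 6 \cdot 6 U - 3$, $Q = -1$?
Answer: $-184$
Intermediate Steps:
$p{\left(U,n \right)} = -3 + 36 U$ ($p{\left(U,n \right)} = 36 U - 3 = -3 + 36 U$)
$k{\left(C \right)} = -5$ ($k{\left(C \right)} = 5 \left(-1\right) 1 = \left(-5\right) 1 = -5$)
$v = -169$ ($v = 8 - \left(-3 + 36 \left(2 + 3\right)\right) = 8 - \left(-3 + 36 \cdot 5\right) = 8 - \left(-3 + 180\right) = 8 - 177 = -169$)
$v + 3 k{\left(2 \right)} = -169 + 3 \left(-5\right) = -169 - 15 = -184$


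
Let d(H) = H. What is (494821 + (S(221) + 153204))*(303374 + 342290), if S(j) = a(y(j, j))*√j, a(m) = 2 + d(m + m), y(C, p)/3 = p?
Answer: 418406413600 + 857441792*√221 ≈ 4.3115e+11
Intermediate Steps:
y(C, p) = 3*p
a(m) = 2 + 2*m (a(m) = 2 + (m + m) = 2 + 2*m)
S(j) = √j*(2 + 6*j) (S(j) = (2 + 2*(3*j))*√j = (2 + 6*j)*√j = √j*(2 + 6*j))
(494821 + (S(221) + 153204))*(303374 + 342290) = (494821 + (√221*(2 + 6*221) + 153204))*(303374 + 342290) = (494821 + (√221*(2 + 1326) + 153204))*645664 = (494821 + (√221*1328 + 153204))*645664 = (494821 + (1328*√221 + 153204))*645664 = (494821 + (153204 + 1328*√221))*645664 = (648025 + 1328*√221)*645664 = 418406413600 + 857441792*√221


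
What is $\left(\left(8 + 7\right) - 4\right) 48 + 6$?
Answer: $534$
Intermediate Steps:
$\left(\left(8 + 7\right) - 4\right) 48 + 6 = \left(15 - 4\right) 48 + 6 = 11 \cdot 48 + 6 = 528 + 6 = 534$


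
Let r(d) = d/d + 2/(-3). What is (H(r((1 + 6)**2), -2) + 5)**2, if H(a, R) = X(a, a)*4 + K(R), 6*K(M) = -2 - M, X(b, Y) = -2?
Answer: 9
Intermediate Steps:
K(M) = -1/3 - M/6 (K(M) = (-2 - M)/6 = -1/3 - M/6)
r(d) = 1/3 (r(d) = 1 + 2*(-1/3) = 1 - 2/3 = 1/3)
H(a, R) = -25/3 - R/6 (H(a, R) = -2*4 + (-1/3 - R/6) = -8 + (-1/3 - R/6) = -25/3 - R/6)
(H(r((1 + 6)**2), -2) + 5)**2 = ((-25/3 - 1/6*(-2)) + 5)**2 = ((-25/3 + 1/3) + 5)**2 = (-8 + 5)**2 = (-3)**2 = 9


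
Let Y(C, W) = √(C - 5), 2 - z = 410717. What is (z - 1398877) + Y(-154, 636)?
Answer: -1809592 + I*√159 ≈ -1.8096e+6 + 12.61*I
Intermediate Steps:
z = -410715 (z = 2 - 1*410717 = 2 - 410717 = -410715)
Y(C, W) = √(-5 + C)
(z - 1398877) + Y(-154, 636) = (-410715 - 1398877) + √(-5 - 154) = -1809592 + √(-159) = -1809592 + I*√159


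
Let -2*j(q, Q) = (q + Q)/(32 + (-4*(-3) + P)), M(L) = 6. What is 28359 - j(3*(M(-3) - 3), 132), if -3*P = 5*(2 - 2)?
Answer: 2495733/88 ≈ 28361.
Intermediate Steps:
P = 0 (P = -5*(2 - 2)/3 = -5*0/3 = -⅓*0 = 0)
j(q, Q) = -Q/88 - q/88 (j(q, Q) = -(q + Q)/(2*(32 + (-4*(-3) + 0))) = -(Q + q)/(2*(32 + (12 + 0))) = -(Q + q)/(2*(32 + 12)) = -(Q + q)/(2*44) = -(Q/44 + q/44)/2 = -Q/88 - q/88)
28359 - j(3*(M(-3) - 3), 132) = 28359 - (-1/88*132 - 3*(6 - 3)/88) = 28359 - (-3/2 - 3*3/88) = 28359 - (-3/2 - 1/88*9) = 28359 - (-3/2 - 9/88) = 28359 - 1*(-141/88) = 28359 + 141/88 = 2495733/88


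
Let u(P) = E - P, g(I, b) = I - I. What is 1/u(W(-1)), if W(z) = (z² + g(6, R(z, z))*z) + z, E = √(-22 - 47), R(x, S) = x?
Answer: -I*√69/69 ≈ -0.12039*I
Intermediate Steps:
g(I, b) = 0
E = I*√69 (E = √(-69) = I*√69 ≈ 8.3066*I)
W(z) = z + z² (W(z) = (z² + 0*z) + z = (z² + 0) + z = z² + z = z + z²)
u(P) = -P + I*√69 (u(P) = I*√69 - P = -P + I*√69)
1/u(W(-1)) = 1/(-(-1)*(1 - 1) + I*√69) = 1/(-(-1)*0 + I*√69) = 1/(-1*0 + I*√69) = 1/(0 + I*√69) = 1/(I*√69) = -I*√69/69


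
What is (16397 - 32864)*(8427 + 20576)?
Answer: -477592401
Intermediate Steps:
(16397 - 32864)*(8427 + 20576) = -16467*29003 = -477592401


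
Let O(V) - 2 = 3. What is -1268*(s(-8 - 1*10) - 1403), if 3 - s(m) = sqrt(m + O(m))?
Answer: 1775200 + 1268*I*sqrt(13) ≈ 1.7752e+6 + 4571.8*I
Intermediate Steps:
O(V) = 5 (O(V) = 2 + 3 = 5)
s(m) = 3 - sqrt(5 + m) (s(m) = 3 - sqrt(m + 5) = 3 - sqrt(5 + m))
-1268*(s(-8 - 1*10) - 1403) = -1268*((3 - sqrt(5 + (-8 - 1*10))) - 1403) = -1268*((3 - sqrt(5 + (-8 - 10))) - 1403) = -1268*((3 - sqrt(5 - 18)) - 1403) = -1268*((3 - sqrt(-13)) - 1403) = -1268*((3 - I*sqrt(13)) - 1403) = -1268*(-1400 - I*sqrt(13)) = 1775200 + 1268*I*sqrt(13)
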